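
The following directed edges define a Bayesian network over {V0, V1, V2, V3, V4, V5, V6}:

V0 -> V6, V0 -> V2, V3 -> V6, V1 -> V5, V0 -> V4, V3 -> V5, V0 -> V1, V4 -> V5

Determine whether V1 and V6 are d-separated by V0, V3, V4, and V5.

There are 4 undirected paths between V1 and V6; checking each against the conditioning set {V0, V3, V4, V5}:
Path 1: V1 ← V0 → V4 → V5 ← V3 → V6
  V0 is a fork here and V0 is conditioned on, so the path is blocked at V0.
Path 2: V1 ← V0 → V6
  V0 is a fork here and V0 is conditioned on, so the path is blocked at V0.
Path 3: V1 → V5 ← V4 ← V0 → V6
  V4 is a chain here and V4 is conditioned on, so the path is blocked at V4.
Path 4: V1 → V5 ← V3 → V6
  V3 is a fork here and V3 is conditioned on, so the path is blocked at V3.
Every path is blocked, so V1 and V6 are d-separated given {V0, V3, V4, V5}.

Yes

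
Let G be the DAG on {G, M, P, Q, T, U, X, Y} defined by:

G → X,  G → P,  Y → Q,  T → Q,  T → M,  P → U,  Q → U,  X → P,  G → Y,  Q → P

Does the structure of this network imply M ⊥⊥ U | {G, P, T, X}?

4 paths connect M and U; each must be blocked for d-separation to hold:
  1. M ← T → Q → P → U — T:fork[blocks]; Q:chain[open]; P:chain[blocks] ⇒ blocked
  2. M ← T → Q → U — T:fork[blocks]; Q:chain[open] ⇒ blocked
  3. M ← T → Q ← Y ← G → P → U — T:fork[blocks]; Q:collider[open]; Y:chain[open]; G:fork[blocks]; P:chain[blocks] ⇒ blocked
  4. M ← T → Q ← Y ← G → X → P → U — T:fork[blocks]; Q:collider[open]; Y:chain[open]; G:fork[blocks]; X:chain[blocks]; P:chain[blocks] ⇒ blocked
All paths are blocked; M ⊥ U | {G, P, T, X} holds.

Yes — M and U are d-separated given {G, P, T, X}.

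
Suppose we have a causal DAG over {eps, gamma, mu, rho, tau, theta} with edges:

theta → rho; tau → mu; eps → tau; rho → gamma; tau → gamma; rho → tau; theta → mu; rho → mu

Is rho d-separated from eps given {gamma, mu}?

We examine all 4 paths between rho and eps:
Path 1: rho → mu ← tau ← eps
  mu is a collider and mu is conditioned on, which opens it; tau is a chain and tau is not conditioned on — no node blocks this path, so it is active.
Path 2: rho → tau ← eps
  tau is a collider and its descendant mu is conditioned on, which opens it — no node blocks this path, so it is active.
Path 3: rho → gamma ← tau ← eps
  gamma is a collider and gamma is conditioned on, which opens it; tau is a chain and tau is not conditioned on — no node blocks this path, so it is active.
Path 4: rho ← theta → mu ← tau ← eps
  theta is a fork and theta is not conditioned on; mu is a collider and mu is conditioned on, which opens it; tau is a chain and tau is not conditioned on — no node blocks this path, so it is active.
Because an active path exists, rho and eps are not d-separated.

No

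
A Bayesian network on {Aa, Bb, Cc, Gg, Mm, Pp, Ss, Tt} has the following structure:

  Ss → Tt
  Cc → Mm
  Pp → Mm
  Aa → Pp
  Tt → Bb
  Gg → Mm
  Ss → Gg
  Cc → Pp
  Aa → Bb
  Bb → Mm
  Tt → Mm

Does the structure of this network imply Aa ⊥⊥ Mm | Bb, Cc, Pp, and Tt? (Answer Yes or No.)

We examine all 5 paths between Aa and Mm:
Path 1: Aa → Pp → Mm
  Pp is a chain here and Pp is conditioned on, so the path is blocked at Pp.
Path 2: Aa → Pp ← Cc → Mm
  Cc is a fork here and Cc is conditioned on, so the path is blocked at Cc.
Path 3: Aa → Bb → Mm
  Bb is a chain here and Bb is conditioned on, so the path is blocked at Bb.
Path 4: Aa → Bb ← Tt ← Ss → Gg → Mm
  Tt is a chain here and Tt is conditioned on, so the path is blocked at Tt.
Path 5: Aa → Bb ← Tt → Mm
  Tt is a fork here and Tt is conditioned on, so the path is blocked at Tt.
Since every path is blocked, d-separation holds.

Yes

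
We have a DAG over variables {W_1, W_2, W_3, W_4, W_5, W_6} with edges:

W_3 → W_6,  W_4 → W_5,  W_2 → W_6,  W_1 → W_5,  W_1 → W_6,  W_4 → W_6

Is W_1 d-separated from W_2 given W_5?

Yes — W_1 and W_2 are d-separated given {W_5}.

Enumerating the 2 paths from W_1 to W_2 and testing each for blocking by {W_5}:
  1. W_1 → W_5 ← W_4 → W_6 ← W_2 — W_5:collider[open]; W_4:fork[open]; W_6:collider[blocks] ⇒ blocked
  2. W_1 → W_6 ← W_2 — W_6:collider[blocks] ⇒ blocked
Every path is blocked, so W_1 and W_2 are d-separated given {W_5}.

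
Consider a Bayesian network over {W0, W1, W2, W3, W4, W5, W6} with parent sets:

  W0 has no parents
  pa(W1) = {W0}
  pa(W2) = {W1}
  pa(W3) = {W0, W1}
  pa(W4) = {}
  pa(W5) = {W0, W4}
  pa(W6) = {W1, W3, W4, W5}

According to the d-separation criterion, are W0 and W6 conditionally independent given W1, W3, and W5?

No

6 paths connect W0 and W6; each must be blocked for d-separation to hold:
Path 1: W0 → W3 → W6
  W3 is a chain here and W3 is conditioned on, so the path is blocked at W3.
Path 2: W0 → W3 ← W1 → W6
  W1 is a fork here and W1 is conditioned on, so the path is blocked at W1.
Path 3: W0 → W1 → W6
  W1 is a chain here and W1 is conditioned on, so the path is blocked at W1.
Path 4: W0 → W1 → W3 → W6
  W1 is a chain here and W1 is conditioned on, so the path is blocked at W1.
Path 5: W0 → W5 ← W4 → W6
  W5 is a collider and W5 is conditioned on, which opens it; W4 is a fork and W4 is not conditioned on — no node blocks this path, so it is active.
Path 6: W0 → W5 → W6
  W5 is a chain here and W5 is conditioned on, so the path is blocked at W5.
At least one path is unblocked, so d-separation fails.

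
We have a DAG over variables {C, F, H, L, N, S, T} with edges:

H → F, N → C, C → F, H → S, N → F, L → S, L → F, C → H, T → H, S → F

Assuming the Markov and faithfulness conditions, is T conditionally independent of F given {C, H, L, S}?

Yes

We examine all 5 paths between T and F:
  1. T → H ← C → F — H:collider[open]; C:fork[blocks] ⇒ blocked
  2. T → H ← C ← N → F — H:collider[open]; C:chain[blocks]; N:fork[open] ⇒ blocked
  3. T → H → S → F — H:chain[blocks]; S:chain[blocks] ⇒ blocked
  4. T → H → S ← L → F — H:chain[blocks]; S:collider[open]; L:fork[blocks] ⇒ blocked
  5. T → H → F — H:chain[blocks] ⇒ blocked
Since every path is blocked, d-separation holds.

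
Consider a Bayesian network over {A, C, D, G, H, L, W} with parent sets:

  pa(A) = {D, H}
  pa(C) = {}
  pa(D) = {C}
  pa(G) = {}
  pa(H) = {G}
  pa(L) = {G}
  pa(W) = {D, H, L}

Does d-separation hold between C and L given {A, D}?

Yes

We examine all 4 paths between C and L:
Path 1: C → D → A ← H → W ← L
  D is a chain here and D is conditioned on, so the path is blocked at D.
Path 2: C → D → A ← H ← G → L
  D is a chain here and D is conditioned on, so the path is blocked at D.
Path 3: C → D → W ← L
  D is a chain here and D is conditioned on, so the path is blocked at D.
Path 4: C → D → W ← H ← G → L
  D is a chain here and D is conditioned on, so the path is blocked at D.
All paths are blocked; C ⊥ L | {A, D} holds.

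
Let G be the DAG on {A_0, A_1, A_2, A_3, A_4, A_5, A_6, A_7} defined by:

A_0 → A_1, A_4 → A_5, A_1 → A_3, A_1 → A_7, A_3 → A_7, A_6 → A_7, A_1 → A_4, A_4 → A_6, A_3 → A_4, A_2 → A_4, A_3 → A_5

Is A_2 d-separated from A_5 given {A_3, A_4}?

Enumerating the 6 paths from A_2 to A_5 and testing each for blocking by {A_3, A_4}:
Path 1: A_2 → A_4 → A_5
  A_4 is a chain here and A_4 is conditioned on, so the path is blocked at A_4.
Path 2: A_2 → A_4 → A_6 → A_7 ← A_3 → A_5
  A_4 is a chain here and A_4 is conditioned on, so the path is blocked at A_4.
Path 3: A_2 → A_4 → A_6 → A_7 ← A_1 → A_3 → A_5
  A_4 is a chain here and A_4 is conditioned on, so the path is blocked at A_4.
Path 4: A_2 → A_4 ← A_3 → A_5
  A_3 is a fork here and A_3 is conditioned on, so the path is blocked at A_3.
Path 5: A_2 → A_4 ← A_1 → A_3 → A_5
  A_3 is a chain here and A_3 is conditioned on, so the path is blocked at A_3.
Path 6: A_2 → A_4 ← A_1 → A_7 ← A_3 → A_5
  A_7 is a collider here and neither A_7 nor any of its descendants is conditioned on, so the collider stays closed — the path is blocked at A_7.
All paths are blocked; A_2 ⊥ A_5 | {A_3, A_4} holds.

Yes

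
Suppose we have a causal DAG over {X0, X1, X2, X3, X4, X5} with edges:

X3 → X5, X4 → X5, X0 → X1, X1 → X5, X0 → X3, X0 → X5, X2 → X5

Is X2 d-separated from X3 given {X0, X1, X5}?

No

There are 3 undirected paths between X2 and X3; checking each against the conditioning set {X0, X1, X5}:
Path 1: X2 → X5 ← X0 → X3
  X0 is a fork here and X0 is conditioned on, so the path is blocked at X0.
Path 2: X2 → X5 ← X1 ← X0 → X3
  X1 is a chain here and X1 is conditioned on, so the path is blocked at X1.
Path 3: X2 → X5 ← X3
  X5 is a collider and X5 is conditioned on, which opens it — no node blocks this path, so it is active.
At least one path is unblocked, so d-separation fails.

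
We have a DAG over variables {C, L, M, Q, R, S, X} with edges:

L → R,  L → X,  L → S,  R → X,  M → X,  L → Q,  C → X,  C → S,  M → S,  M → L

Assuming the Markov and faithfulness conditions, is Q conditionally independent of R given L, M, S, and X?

We examine all 6 paths between Q and R:
Path 1: Q ← L → R
  L is a fork here and L is conditioned on, so the path is blocked at L.
Path 2: Q ← L → X ← R
  L is a fork here and L is conditioned on, so the path is blocked at L.
Path 3: Q ← L → S ← C → X ← R
  L is a fork here and L is conditioned on, so the path is blocked at L.
Path 4: Q ← L → S ← M → X ← R
  L is a fork here and L is conditioned on, so the path is blocked at L.
Path 5: Q ← L ← M → X ← R
  L is a chain here and L is conditioned on, so the path is blocked at L.
Path 6: Q ← L ← M → S ← C → X ← R
  L is a chain here and L is conditioned on, so the path is blocked at L.
Since every path is blocked, d-separation holds.

Yes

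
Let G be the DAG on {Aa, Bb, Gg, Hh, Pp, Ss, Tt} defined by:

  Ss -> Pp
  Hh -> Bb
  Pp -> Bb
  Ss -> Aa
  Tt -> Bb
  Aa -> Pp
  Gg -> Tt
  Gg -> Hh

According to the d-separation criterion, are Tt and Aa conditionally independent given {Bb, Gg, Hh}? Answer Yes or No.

Enumerating the 4 paths from Tt to Aa and testing each for blocking by {Bb, Gg, Hh}:
Path 1: Tt ← Gg → Hh → Bb ← Pp ← Ss → Aa
  Gg is a fork here and Gg is conditioned on, so the path is blocked at Gg.
Path 2: Tt ← Gg → Hh → Bb ← Pp ← Aa
  Gg is a fork here and Gg is conditioned on, so the path is blocked at Gg.
Path 3: Tt → Bb ← Pp ← Ss → Aa
  Bb is a collider and Bb is conditioned on, which opens it; Pp is a chain and Pp is not conditioned on; Ss is a fork and Ss is not conditioned on — no node blocks this path, so it is active.
Path 4: Tt → Bb ← Pp ← Aa
  Bb is a collider and Bb is conditioned on, which opens it; Pp is a chain and Pp is not conditioned on — no node blocks this path, so it is active.
Since the path Tt → Bb ← Pp ← Ss → Aa is active, Tt and Aa are not d-separated given {Bb, Gg, Hh}.

No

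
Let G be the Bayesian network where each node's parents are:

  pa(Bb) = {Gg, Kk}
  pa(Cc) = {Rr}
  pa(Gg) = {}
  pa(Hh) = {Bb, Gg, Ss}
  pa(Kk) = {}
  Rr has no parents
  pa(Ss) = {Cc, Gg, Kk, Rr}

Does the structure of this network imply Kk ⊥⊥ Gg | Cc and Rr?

Yes — Kk and Gg are d-separated given {Cc, Rr}.

There are 6 undirected paths between Kk and Gg; checking each against the conditioning set {Cc, Rr}:
Path 1: Kk → Ss → Hh ← Bb ← Gg
  Hh is a collider here and neither Hh nor any of its descendants is conditioned on, so the collider stays closed — the path is blocked at Hh.
Path 2: Kk → Ss → Hh ← Gg
  Hh is a collider here and neither Hh nor any of its descendants is conditioned on, so the collider stays closed — the path is blocked at Hh.
Path 3: Kk → Ss ← Gg
  Ss is a collider here and neither Ss nor any of its descendants is conditioned on, so the collider stays closed — the path is blocked at Ss.
Path 4: Kk → Bb → Hh ← Ss ← Gg
  Hh is a collider here and neither Hh nor any of its descendants is conditioned on, so the collider stays closed — the path is blocked at Hh.
Path 5: Kk → Bb → Hh ← Gg
  Hh is a collider here and neither Hh nor any of its descendants is conditioned on, so the collider stays closed — the path is blocked at Hh.
Path 6: Kk → Bb ← Gg
  Bb is a collider here and neither Bb nor any of its descendants is conditioned on, so the collider stays closed — the path is blocked at Bb.
Every path is blocked, so Kk and Gg are d-separated given {Cc, Rr}.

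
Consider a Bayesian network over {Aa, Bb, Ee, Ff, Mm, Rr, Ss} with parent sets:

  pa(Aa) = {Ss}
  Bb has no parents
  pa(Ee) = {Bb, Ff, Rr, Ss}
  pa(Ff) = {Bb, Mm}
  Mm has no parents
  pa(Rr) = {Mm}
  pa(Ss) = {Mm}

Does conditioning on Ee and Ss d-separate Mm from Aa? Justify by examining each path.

Enumerating the 4 paths from Mm to Aa and testing each for blocking by {Ee, Ss}:
Path 1: Mm → Ss → Aa
  Ss is a chain here and Ss is conditioned on, so the path is blocked at Ss.
Path 2: Mm → Ff ← Bb → Ee ← Ss → Aa
  Ss is a fork here and Ss is conditioned on, so the path is blocked at Ss.
Path 3: Mm → Ff → Ee ← Ss → Aa
  Ss is a fork here and Ss is conditioned on, so the path is blocked at Ss.
Path 4: Mm → Rr → Ee ← Ss → Aa
  Ss is a fork here and Ss is conditioned on, so the path is blocked at Ss.
Every path is blocked, so Mm and Aa are d-separated given {Ee, Ss}.

Yes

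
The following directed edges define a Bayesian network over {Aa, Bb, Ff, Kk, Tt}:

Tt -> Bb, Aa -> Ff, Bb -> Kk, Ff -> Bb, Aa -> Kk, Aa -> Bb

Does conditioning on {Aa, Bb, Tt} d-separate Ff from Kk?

There are 4 undirected paths between Ff and Kk; checking each against the conditioning set {Aa, Bb, Tt}:
  1. Ff → Bb ← Aa → Kk — Bb:collider[open]; Aa:fork[blocks] ⇒ blocked
  2. Ff → Bb → Kk — Bb:chain[blocks] ⇒ blocked
  3. Ff ← Aa → Bb → Kk — Aa:fork[blocks]; Bb:chain[blocks] ⇒ blocked
  4. Ff ← Aa → Kk — Aa:fork[blocks] ⇒ blocked
Every path is blocked, so Ff and Kk are d-separated given {Aa, Bb, Tt}.

Yes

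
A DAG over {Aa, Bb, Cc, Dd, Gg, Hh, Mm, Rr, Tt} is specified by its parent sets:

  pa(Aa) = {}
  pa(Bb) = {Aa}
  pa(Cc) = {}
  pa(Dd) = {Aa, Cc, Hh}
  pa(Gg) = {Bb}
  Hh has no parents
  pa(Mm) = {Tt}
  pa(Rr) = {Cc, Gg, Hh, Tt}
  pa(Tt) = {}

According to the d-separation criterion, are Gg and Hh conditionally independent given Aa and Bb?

Yes

There are 4 undirected paths between Gg and Hh; checking each against the conditioning set {Aa, Bb}:
Path 1: Gg ← Bb ← Aa → Dd ← Cc → Rr ← Hh
  Bb is a chain here and Bb is conditioned on, so the path is blocked at Bb.
Path 2: Gg ← Bb ← Aa → Dd ← Hh
  Bb is a chain here and Bb is conditioned on, so the path is blocked at Bb.
Path 3: Gg → Rr ← Cc → Dd ← Hh
  Rr is a collider here and neither Rr nor any of its descendants is conditioned on, so the collider stays closed — the path is blocked at Rr.
Path 4: Gg → Rr ← Hh
  Rr is a collider here and neither Rr nor any of its descendants is conditioned on, so the collider stays closed — the path is blocked at Rr.
All paths are blocked; Gg ⊥ Hh | {Aa, Bb} holds.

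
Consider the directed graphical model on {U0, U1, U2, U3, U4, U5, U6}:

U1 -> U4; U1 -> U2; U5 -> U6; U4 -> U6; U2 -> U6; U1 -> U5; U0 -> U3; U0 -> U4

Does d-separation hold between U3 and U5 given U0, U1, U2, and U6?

Yes — U3 and U5 are d-separated given {U0, U1, U2, U6}.

4 paths connect U3 and U5; each must be blocked for d-separation to hold:
Path 1: U3 ← U0 → U4 ← U1 → U5
  U0 is a fork here and U0 is conditioned on, so the path is blocked at U0.
Path 2: U3 ← U0 → U4 ← U1 → U2 → U6 ← U5
  U0 is a fork here and U0 is conditioned on, so the path is blocked at U0.
Path 3: U3 ← U0 → U4 → U6 ← U5
  U0 is a fork here and U0 is conditioned on, so the path is blocked at U0.
Path 4: U3 ← U0 → U4 → U6 ← U2 ← U1 → U5
  U0 is a fork here and U0 is conditioned on, so the path is blocked at U0.
All paths are blocked; U3 ⊥ U5 | {U0, U1, U2, U6} holds.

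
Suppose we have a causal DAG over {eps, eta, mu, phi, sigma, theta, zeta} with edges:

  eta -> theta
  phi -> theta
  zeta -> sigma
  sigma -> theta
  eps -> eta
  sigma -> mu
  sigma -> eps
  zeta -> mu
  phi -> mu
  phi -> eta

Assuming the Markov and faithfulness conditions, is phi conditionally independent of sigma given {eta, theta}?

There are 6 undirected paths between phi and sigma; checking each against the conditioning set {eta, theta}:
  1. phi → mu ← sigma — mu:collider[blocks] ⇒ blocked
  2. phi → mu ← zeta → sigma — mu:collider[blocks]; zeta:fork[open] ⇒ blocked
  3. phi → eta ← eps ← sigma — eta:collider[open]; eps:chain[open] ⇒ active
  4. phi → eta → theta ← sigma — eta:chain[blocks]; theta:collider[open] ⇒ blocked
  5. phi → theta ← sigma — theta:collider[open] ⇒ active
  6. phi → theta ← eta ← eps ← sigma — theta:collider[open]; eta:chain[blocks]; eps:chain[open] ⇒ blocked
At least one path is unblocked, so d-separation fails.

No — phi and sigma are not d-separated given {eta, theta}.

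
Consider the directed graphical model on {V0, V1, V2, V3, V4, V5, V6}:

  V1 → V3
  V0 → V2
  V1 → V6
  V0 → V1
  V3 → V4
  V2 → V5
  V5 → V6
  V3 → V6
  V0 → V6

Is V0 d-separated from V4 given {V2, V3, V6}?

Yes — V0 and V4 are d-separated given {V2, V3, V6}.

Enumerating the 6 paths from V0 to V4 and testing each for blocking by {V2, V3, V6}:
Path 1: V0 → V6 ← V3 → V4
  V3 is a fork here and V3 is conditioned on, so the path is blocked at V3.
Path 2: V0 → V6 ← V1 → V3 → V4
  V3 is a chain here and V3 is conditioned on, so the path is blocked at V3.
Path 3: V0 → V2 → V5 → V6 ← V3 → V4
  V2 is a chain here and V2 is conditioned on, so the path is blocked at V2.
Path 4: V0 → V2 → V5 → V6 ← V1 → V3 → V4
  V2 is a chain here and V2 is conditioned on, so the path is blocked at V2.
Path 5: V0 → V1 → V3 → V4
  V3 is a chain here and V3 is conditioned on, so the path is blocked at V3.
Path 6: V0 → V1 → V6 ← V3 → V4
  V3 is a fork here and V3 is conditioned on, so the path is blocked at V3.
All paths are blocked; V0 ⊥ V4 | {V2, V3, V6} holds.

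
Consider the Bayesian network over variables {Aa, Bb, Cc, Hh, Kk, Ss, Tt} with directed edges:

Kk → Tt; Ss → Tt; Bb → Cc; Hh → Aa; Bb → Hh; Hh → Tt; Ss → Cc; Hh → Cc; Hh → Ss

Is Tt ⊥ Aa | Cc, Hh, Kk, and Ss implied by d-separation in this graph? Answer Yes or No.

There are 4 undirected paths between Tt and Aa; checking each against the conditioning set {Cc, Hh, Kk, Ss}:
  1. Tt ← Hh → Aa — Hh:fork[blocks] ⇒ blocked
  2. Tt ← Ss ← Hh → Aa — Ss:chain[blocks]; Hh:fork[blocks] ⇒ blocked
  3. Tt ← Ss → Cc ← Hh → Aa — Ss:fork[blocks]; Cc:collider[open]; Hh:fork[blocks] ⇒ blocked
  4. Tt ← Ss → Cc ← Bb → Hh → Aa — Ss:fork[blocks]; Cc:collider[open]; Bb:fork[open]; Hh:chain[blocks] ⇒ blocked
All paths are blocked; Tt ⊥ Aa | {Cc, Hh, Kk, Ss} holds.

Yes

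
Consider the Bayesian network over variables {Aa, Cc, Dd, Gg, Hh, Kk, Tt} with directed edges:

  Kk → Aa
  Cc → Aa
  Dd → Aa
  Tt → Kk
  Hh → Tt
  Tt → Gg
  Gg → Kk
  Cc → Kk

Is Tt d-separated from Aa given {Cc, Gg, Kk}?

Yes — Tt and Aa are d-separated given {Cc, Gg, Kk}.

There are 4 undirected paths between Tt and Aa; checking each against the conditioning set {Cc, Gg, Kk}:
Path 1: Tt → Kk → Aa
  Kk is a chain here and Kk is conditioned on, so the path is blocked at Kk.
Path 2: Tt → Kk ← Cc → Aa
  Cc is a fork here and Cc is conditioned on, so the path is blocked at Cc.
Path 3: Tt → Gg → Kk → Aa
  Gg is a chain here and Gg is conditioned on, so the path is blocked at Gg.
Path 4: Tt → Gg → Kk ← Cc → Aa
  Gg is a chain here and Gg is conditioned on, so the path is blocked at Gg.
Every path is blocked, so Tt and Aa are d-separated given {Cc, Gg, Kk}.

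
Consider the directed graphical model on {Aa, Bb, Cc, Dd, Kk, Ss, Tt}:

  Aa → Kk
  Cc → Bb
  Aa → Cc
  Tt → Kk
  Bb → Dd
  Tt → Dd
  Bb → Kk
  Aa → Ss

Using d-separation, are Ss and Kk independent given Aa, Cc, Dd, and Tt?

3 paths connect Ss and Kk; each must be blocked for d-separation to hold:
  1. Ss ← Aa → Cc → Bb → Dd ← Tt → Kk — Aa:fork[blocks]; Cc:chain[blocks]; Bb:chain[open]; Dd:collider[open]; Tt:fork[blocks] ⇒ blocked
  2. Ss ← Aa → Cc → Bb → Kk — Aa:fork[blocks]; Cc:chain[blocks]; Bb:chain[open] ⇒ blocked
  3. Ss ← Aa → Kk — Aa:fork[blocks] ⇒ blocked
Every path is blocked, so Ss and Kk are d-separated given {Aa, Cc, Dd, Tt}.

Yes — Ss and Kk are d-separated given {Aa, Cc, Dd, Tt}.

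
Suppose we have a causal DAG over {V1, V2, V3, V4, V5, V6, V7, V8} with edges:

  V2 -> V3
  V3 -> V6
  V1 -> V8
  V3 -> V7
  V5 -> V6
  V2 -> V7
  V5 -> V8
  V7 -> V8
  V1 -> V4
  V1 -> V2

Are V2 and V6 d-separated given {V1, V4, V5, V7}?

6 paths connect V2 and V6; each must be blocked for d-separation to hold:
Path 1: V2 ← V1 → V8 ← V7 ← V3 → V6
  V1 is a fork here and V1 is conditioned on, so the path is blocked at V1.
Path 2: V2 ← V1 → V8 ← V5 → V6
  V1 is a fork here and V1 is conditioned on, so the path is blocked at V1.
Path 3: V2 → V3 → V7 → V8 ← V5 → V6
  V7 is a chain here and V7 is conditioned on, so the path is blocked at V7.
Path 4: V2 → V3 → V6
  V3 is a chain and V3 is not conditioned on — no node blocks this path, so it is active.
Path 5: V2 → V7 ← V3 → V6
  V7 is a collider and V7 is conditioned on, which opens it; V3 is a fork and V3 is not conditioned on — no node blocks this path, so it is active.
Path 6: V2 → V7 → V8 ← V5 → V6
  V7 is a chain here and V7 is conditioned on, so the path is blocked at V7.
At least one path is unblocked, so d-separation fails.

No — V2 and V6 are not d-separated given {V1, V4, V5, V7}.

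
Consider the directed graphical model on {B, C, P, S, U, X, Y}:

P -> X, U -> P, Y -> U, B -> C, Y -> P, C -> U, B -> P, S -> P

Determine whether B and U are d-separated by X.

3 paths connect B and U; each must be blocked for d-separation to hold:
Path 1: B → C → U
  C is a chain and C is not conditioned on — no node blocks this path, so it is active.
Path 2: B → P ← U
  P is a collider and its descendant X is conditioned on, which opens it — no node blocks this path, so it is active.
Path 3: B → P ← Y → U
  P is a collider and its descendant X is conditioned on, which opens it; Y is a fork and Y is not conditioned on — no node blocks this path, so it is active.
At least one path is unblocked, so d-separation fails.

No — B and U are not d-separated given {X}.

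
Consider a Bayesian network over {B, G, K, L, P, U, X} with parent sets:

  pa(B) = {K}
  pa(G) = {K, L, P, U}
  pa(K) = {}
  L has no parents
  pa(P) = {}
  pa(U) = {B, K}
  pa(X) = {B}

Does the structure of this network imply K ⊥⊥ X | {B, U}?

Yes

There are 3 undirected paths between K and X; checking each against the conditioning set {B, U}:
Path 1: K → G ← U ← B → X
  G is a collider here and neither G nor any of its descendants is conditioned on, so the collider stays closed — the path is blocked at G.
Path 2: K → U ← B → X
  B is a fork here and B is conditioned on, so the path is blocked at B.
Path 3: K → B → X
  B is a chain here and B is conditioned on, so the path is blocked at B.
Every path is blocked, so K and X are d-separated given {B, U}.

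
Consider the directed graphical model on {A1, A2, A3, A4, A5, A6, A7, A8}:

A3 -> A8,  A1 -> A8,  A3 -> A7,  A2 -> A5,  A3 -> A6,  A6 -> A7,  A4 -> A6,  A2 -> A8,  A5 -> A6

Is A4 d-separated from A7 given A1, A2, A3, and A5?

No — A4 and A7 are not d-separated given {A1, A2, A3, A5}.

Enumerating the 3 paths from A4 to A7 and testing each for blocking by {A1, A2, A3, A5}:
Path 1: A4 → A6 → A7
  A6 is a chain and A6 is not conditioned on — no node blocks this path, so it is active.
Path 2: A4 → A6 ← A3 → A7
  A6 is a collider here and neither A6 nor any of its descendants is conditioned on, so the collider stays closed — the path is blocked at A6.
Path 3: A4 → A6 ← A5 ← A2 → A8 ← A3 → A7
  A6 is a collider here and neither A6 nor any of its descendants is conditioned on, so the collider stays closed — the path is blocked at A6.
Because an active path exists, A4 and A7 are not d-separated.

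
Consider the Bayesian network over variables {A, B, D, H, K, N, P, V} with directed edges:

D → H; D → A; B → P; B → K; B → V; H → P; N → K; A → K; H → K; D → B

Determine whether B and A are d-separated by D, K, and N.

No — B and A are not d-separated given {D, K, N}.

Enumerating the 6 paths from B to A and testing each for blocking by {D, K, N}:
  1. B → P ← H ← D → A — P:collider[blocks]; H:chain[open]; D:fork[blocks] ⇒ blocked
  2. B → P ← H → K ← A — P:collider[blocks]; H:fork[open]; K:collider[open] ⇒ blocked
  3. B ← D → A — D:fork[blocks] ⇒ blocked
  4. B ← D → H → K ← A — D:fork[blocks]; H:chain[open]; K:collider[open] ⇒ blocked
  5. B → K ← A — K:collider[open] ⇒ active
  6. B → K ← H ← D → A — K:collider[open]; H:chain[open]; D:fork[blocks] ⇒ blocked
At least one path is unblocked, so d-separation fails.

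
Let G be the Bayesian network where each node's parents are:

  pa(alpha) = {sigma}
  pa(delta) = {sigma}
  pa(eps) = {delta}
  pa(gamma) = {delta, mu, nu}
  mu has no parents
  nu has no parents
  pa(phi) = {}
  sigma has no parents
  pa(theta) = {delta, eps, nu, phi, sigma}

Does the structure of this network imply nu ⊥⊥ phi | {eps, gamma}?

We examine all 4 paths between nu and phi:
  1. nu → gamma ← delta → eps → theta ← phi — gamma:collider[open]; delta:fork[open]; eps:chain[blocks]; theta:collider[blocks] ⇒ blocked
  2. nu → gamma ← delta ← sigma → theta ← phi — gamma:collider[open]; delta:chain[open]; sigma:fork[open]; theta:collider[blocks] ⇒ blocked
  3. nu → gamma ← delta → theta ← phi — gamma:collider[open]; delta:fork[open]; theta:collider[blocks] ⇒ blocked
  4. nu → theta ← phi — theta:collider[blocks] ⇒ blocked
Since every path is blocked, d-separation holds.

Yes — nu and phi are d-separated given {eps, gamma}.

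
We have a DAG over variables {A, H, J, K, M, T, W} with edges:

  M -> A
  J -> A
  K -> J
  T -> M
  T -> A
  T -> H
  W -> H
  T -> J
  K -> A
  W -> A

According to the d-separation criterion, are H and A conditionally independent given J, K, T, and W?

Yes — H and A are d-separated given {J, K, T, W}.

There are 5 undirected paths between H and A; checking each against the conditioning set {J, K, T, W}:
Path 1: H ← T → J → A
  T is a fork here and T is conditioned on, so the path is blocked at T.
Path 2: H ← T → J ← K → A
  T is a fork here and T is conditioned on, so the path is blocked at T.
Path 3: H ← T → A
  T is a fork here and T is conditioned on, so the path is blocked at T.
Path 4: H ← T → M → A
  T is a fork here and T is conditioned on, so the path is blocked at T.
Path 5: H ← W → A
  W is a fork here and W is conditioned on, so the path is blocked at W.
Every path is blocked, so H and A are d-separated given {J, K, T, W}.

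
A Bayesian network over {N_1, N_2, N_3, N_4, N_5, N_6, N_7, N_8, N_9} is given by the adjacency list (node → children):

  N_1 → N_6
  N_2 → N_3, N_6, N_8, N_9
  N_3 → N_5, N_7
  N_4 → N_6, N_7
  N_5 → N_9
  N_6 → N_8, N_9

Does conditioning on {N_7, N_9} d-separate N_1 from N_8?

We examine all 6 paths between N_1 and N_8:
  1. N_1 → N_6 ← N_4 → N_7 ← N_3 ← N_2 → N_8 — N_6:collider[open]; N_4:fork[open]; N_7:collider[open]; N_3:chain[open]; N_2:fork[open] ⇒ active
  2. N_1 → N_6 ← N_4 → N_7 ← N_3 → N_5 → N_9 ← N_2 → N_8 — N_6:collider[open]; N_4:fork[open]; N_7:collider[open]; N_3:fork[open]; N_5:chain[open]; N_9:collider[open]; N_2:fork[open] ⇒ active
  3. N_1 → N_6 ← N_2 → N_8 — N_6:collider[open]; N_2:fork[open] ⇒ active
  4. N_1 → N_6 → N_8 — N_6:chain[open] ⇒ active
  5. N_1 → N_6 → N_9 ← N_2 → N_8 — N_6:chain[open]; N_9:collider[open]; N_2:fork[open] ⇒ active
  6. N_1 → N_6 → N_9 ← N_5 ← N_3 ← N_2 → N_8 — N_6:chain[open]; N_9:collider[open]; N_5:chain[open]; N_3:chain[open]; N_2:fork[open] ⇒ active
At least one path is unblocked, so d-separation fails.

No — N_1 and N_8 are not d-separated given {N_7, N_9}.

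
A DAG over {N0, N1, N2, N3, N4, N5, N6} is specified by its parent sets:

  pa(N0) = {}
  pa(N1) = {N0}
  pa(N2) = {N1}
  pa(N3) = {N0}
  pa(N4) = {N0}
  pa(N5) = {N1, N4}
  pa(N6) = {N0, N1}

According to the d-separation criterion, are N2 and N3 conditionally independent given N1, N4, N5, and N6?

3 paths connect N2 and N3; each must be blocked for d-separation to hold:
Path 1: N2 ← N1 ← N0 → N3
  N1 is a chain here and N1 is conditioned on, so the path is blocked at N1.
Path 2: N2 ← N1 → N6 ← N0 → N3
  N1 is a fork here and N1 is conditioned on, so the path is blocked at N1.
Path 3: N2 ← N1 → N5 ← N4 ← N0 → N3
  N1 is a fork here and N1 is conditioned on, so the path is blocked at N1.
All paths are blocked; N2 ⊥ N3 | {N1, N4, N5, N6} holds.

Yes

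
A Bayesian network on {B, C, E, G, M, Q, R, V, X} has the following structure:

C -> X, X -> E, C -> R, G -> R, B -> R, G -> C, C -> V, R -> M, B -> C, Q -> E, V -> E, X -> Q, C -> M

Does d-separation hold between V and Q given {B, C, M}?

Yes

Enumerating the 4 paths from V to Q and testing each for blocking by {B, C, M}:
Path 1: V ← C → X → Q
  C is a fork here and C is conditioned on, so the path is blocked at C.
Path 2: V ← C → X → E ← Q
  C is a fork here and C is conditioned on, so the path is blocked at C.
Path 3: V → E ← Q
  E is a collider here and neither E nor any of its descendants is conditioned on, so the collider stays closed — the path is blocked at E.
Path 4: V → E ← X → Q
  E is a collider here and neither E nor any of its descendants is conditioned on, so the collider stays closed — the path is blocked at E.
Since every path is blocked, d-separation holds.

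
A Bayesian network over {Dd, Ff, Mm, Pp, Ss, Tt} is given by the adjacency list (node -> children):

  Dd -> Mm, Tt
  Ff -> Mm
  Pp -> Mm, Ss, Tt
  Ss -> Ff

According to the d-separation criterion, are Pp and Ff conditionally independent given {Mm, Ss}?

No — Pp and Ff are not d-separated given {Mm, Ss}.

Enumerating the 3 paths from Pp to Ff and testing each for blocking by {Mm, Ss}:
Path 1: Pp → Ss → Ff
  Ss is a chain here and Ss is conditioned on, so the path is blocked at Ss.
Path 2: Pp → Mm ← Ff
  Mm is a collider and Mm is conditioned on, which opens it — no node blocks this path, so it is active.
Path 3: Pp → Tt ← Dd → Mm ← Ff
  Tt is a collider here and neither Tt nor any of its descendants is conditioned on, so the collider stays closed — the path is blocked at Tt.
Because an active path exists, Pp and Ff are not d-separated.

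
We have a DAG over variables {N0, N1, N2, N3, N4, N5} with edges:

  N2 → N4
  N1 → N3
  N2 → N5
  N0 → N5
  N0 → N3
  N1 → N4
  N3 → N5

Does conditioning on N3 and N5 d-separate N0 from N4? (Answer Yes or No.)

No — N0 and N4 are not d-separated given {N3, N5}.

We examine all 4 paths between N0 and N4:
  1. N0 → N3 → N5 ← N2 → N4 — N3:chain[blocks]; N5:collider[open]; N2:fork[open] ⇒ blocked
  2. N0 → N3 ← N1 → N4 — N3:collider[open]; N1:fork[open] ⇒ active
  3. N0 → N5 ← N2 → N4 — N5:collider[open]; N2:fork[open] ⇒ active
  4. N0 → N5 ← N3 ← N1 → N4 — N5:collider[open]; N3:chain[blocks]; N1:fork[open] ⇒ blocked
Because an active path exists, N0 and N4 are not d-separated.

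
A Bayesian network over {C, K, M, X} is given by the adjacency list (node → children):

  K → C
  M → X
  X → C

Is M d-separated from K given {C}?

No

There is one path between M and K:
  1. M → X → C ← K — X:chain[open]; C:collider[open] ⇒ active
At least one path is unblocked, so d-separation fails.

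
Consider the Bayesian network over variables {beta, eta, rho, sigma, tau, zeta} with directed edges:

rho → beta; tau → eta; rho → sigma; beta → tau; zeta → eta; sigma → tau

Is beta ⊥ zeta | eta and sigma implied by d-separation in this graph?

No

2 paths connect beta and zeta; each must be blocked for d-separation to hold:
Path 1: beta → tau → eta ← zeta
  tau is a chain and tau is not conditioned on; eta is a collider and eta is conditioned on, which opens it — no node blocks this path, so it is active.
Path 2: beta ← rho → sigma → tau → eta ← zeta
  sigma is a chain here and sigma is conditioned on, so the path is blocked at sigma.
Since the path beta → tau → eta ← zeta is active, beta and zeta are not d-separated given {eta, sigma}.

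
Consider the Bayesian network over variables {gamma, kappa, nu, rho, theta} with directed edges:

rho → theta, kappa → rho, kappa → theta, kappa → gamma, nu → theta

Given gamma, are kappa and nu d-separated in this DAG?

Enumerating the 2 paths from kappa to nu and testing each for blocking by {gamma}:
Path 1: kappa → rho → theta ← nu
  theta is a collider here and neither theta nor any of its descendants is conditioned on, so the collider stays closed — the path is blocked at theta.
Path 2: kappa → theta ← nu
  theta is a collider here and neither theta nor any of its descendants is conditioned on, so the collider stays closed — the path is blocked at theta.
All paths are blocked; kappa ⊥ nu | {gamma} holds.

Yes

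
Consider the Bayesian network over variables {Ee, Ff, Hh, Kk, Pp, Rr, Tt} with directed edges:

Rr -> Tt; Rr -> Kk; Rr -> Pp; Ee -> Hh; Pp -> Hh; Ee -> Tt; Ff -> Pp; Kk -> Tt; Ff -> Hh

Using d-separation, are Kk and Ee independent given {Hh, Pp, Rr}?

Yes

We examine all 6 paths between Kk and Ee:
Path 1: Kk ← Rr → Tt ← Ee
  Rr is a fork here and Rr is conditioned on, so the path is blocked at Rr.
Path 2: Kk ← Rr → Pp ← Ff → Hh ← Ee
  Rr is a fork here and Rr is conditioned on, so the path is blocked at Rr.
Path 3: Kk ← Rr → Pp → Hh ← Ee
  Rr is a fork here and Rr is conditioned on, so the path is blocked at Rr.
Path 4: Kk → Tt ← Ee
  Tt is a collider here and neither Tt nor any of its descendants is conditioned on, so the collider stays closed — the path is blocked at Tt.
Path 5: Kk → Tt ← Rr → Pp ← Ff → Hh ← Ee
  Tt is a collider here and neither Tt nor any of its descendants is conditioned on, so the collider stays closed — the path is blocked at Tt.
Path 6: Kk → Tt ← Rr → Pp → Hh ← Ee
  Tt is a collider here and neither Tt nor any of its descendants is conditioned on, so the collider stays closed — the path is blocked at Tt.
All paths are blocked; Kk ⊥ Ee | {Hh, Pp, Rr} holds.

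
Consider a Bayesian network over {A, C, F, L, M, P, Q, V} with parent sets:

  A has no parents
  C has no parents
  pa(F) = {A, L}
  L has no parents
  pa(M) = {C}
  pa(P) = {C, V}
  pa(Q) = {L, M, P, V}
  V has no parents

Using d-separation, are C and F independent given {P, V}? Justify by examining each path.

3 paths connect C and F; each must be blocked for d-separation to hold:
  1. C → P → Q ← L → F — P:chain[blocks]; Q:collider[blocks]; L:fork[open] ⇒ blocked
  2. C → P ← V → Q ← L → F — P:collider[open]; V:fork[blocks]; Q:collider[blocks]; L:fork[open] ⇒ blocked
  3. C → M → Q ← L → F — M:chain[open]; Q:collider[blocks]; L:fork[open] ⇒ blocked
Every path is blocked, so C and F are d-separated given {P, V}.

Yes — C and F are d-separated given {P, V}.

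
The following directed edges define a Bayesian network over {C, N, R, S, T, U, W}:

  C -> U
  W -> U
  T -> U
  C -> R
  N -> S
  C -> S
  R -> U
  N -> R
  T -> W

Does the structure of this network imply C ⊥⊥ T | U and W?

We examine all 6 paths between C and T:
  1. C → S ← N → R → U ← T — S:collider[blocks]; N:fork[open]; R:chain[open]; U:collider[open] ⇒ blocked
  2. C → S ← N → R → U ← W ← T — S:collider[blocks]; N:fork[open]; R:chain[open]; U:collider[open]; W:chain[blocks] ⇒ blocked
  3. C → R → U ← T — R:chain[open]; U:collider[open] ⇒ active
  4. C → R → U ← W ← T — R:chain[open]; U:collider[open]; W:chain[blocks] ⇒ blocked
  5. C → U ← T — U:collider[open] ⇒ active
  6. C → U ← W ← T — U:collider[open]; W:chain[blocks] ⇒ blocked
At least one path is unblocked, so d-separation fails.

No — C and T are not d-separated given {U, W}.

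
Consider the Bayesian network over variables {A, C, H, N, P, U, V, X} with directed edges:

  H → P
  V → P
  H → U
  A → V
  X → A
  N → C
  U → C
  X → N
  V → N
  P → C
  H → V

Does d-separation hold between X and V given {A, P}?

6 paths connect X and V; each must be blocked for d-separation to hold:
  1. X → N ← V — N:collider[blocks] ⇒ blocked
  2. X → N → C ← U ← H → V — N:chain[open]; C:collider[blocks]; U:chain[open]; H:fork[open] ⇒ blocked
  3. X → N → C ← U ← H → P ← V — N:chain[open]; C:collider[blocks]; U:chain[open]; H:fork[open]; P:collider[open] ⇒ blocked
  4. X → N → C ← P ← H → V — N:chain[open]; C:collider[blocks]; P:chain[blocks]; H:fork[open] ⇒ blocked
  5. X → N → C ← P ← V — N:chain[open]; C:collider[blocks]; P:chain[blocks] ⇒ blocked
  6. X → A → V — A:chain[blocks] ⇒ blocked
All paths are blocked; X ⊥ V | {A, P} holds.

Yes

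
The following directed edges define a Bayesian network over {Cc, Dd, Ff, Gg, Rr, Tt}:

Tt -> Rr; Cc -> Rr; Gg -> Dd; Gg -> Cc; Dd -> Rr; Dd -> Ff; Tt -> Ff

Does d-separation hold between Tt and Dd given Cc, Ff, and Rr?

No

We examine all 3 paths between Tt and Dd:
Path 1: Tt → Rr ← Cc ← Gg → Dd
  Cc is a chain here and Cc is conditioned on, so the path is blocked at Cc.
Path 2: Tt → Rr ← Dd
  Rr is a collider and Rr is conditioned on, which opens it — no node blocks this path, so it is active.
Path 3: Tt → Ff ← Dd
  Ff is a collider and Ff is conditioned on, which opens it — no node blocks this path, so it is active.
Since the path Tt → Rr ← Dd is active, Tt and Dd are not d-separated given {Cc, Ff, Rr}.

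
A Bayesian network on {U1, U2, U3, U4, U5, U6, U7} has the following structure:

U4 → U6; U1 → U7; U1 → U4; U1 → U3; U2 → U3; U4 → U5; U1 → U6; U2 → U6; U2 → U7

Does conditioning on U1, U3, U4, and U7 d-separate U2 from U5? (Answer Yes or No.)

Yes — U2 and U5 are d-separated given {U1, U3, U4, U7}.

6 paths connect U2 and U5; each must be blocked for d-separation to hold:
Path 1: U2 → U6 ← U1 → U4 → U5
  U6 is a collider here and neither U6 nor any of its descendants is conditioned on, so the collider stays closed — the path is blocked at U6.
Path 2: U2 → U6 ← U4 → U5
  U6 is a collider here and neither U6 nor any of its descendants is conditioned on, so the collider stays closed — the path is blocked at U6.
Path 3: U2 → U3 ← U1 → U6 ← U4 → U5
  U1 is a fork here and U1 is conditioned on, so the path is blocked at U1.
Path 4: U2 → U3 ← U1 → U4 → U5
  U1 is a fork here and U1 is conditioned on, so the path is blocked at U1.
Path 5: U2 → U7 ← U1 → U6 ← U4 → U5
  U1 is a fork here and U1 is conditioned on, so the path is blocked at U1.
Path 6: U2 → U7 ← U1 → U4 → U5
  U1 is a fork here and U1 is conditioned on, so the path is blocked at U1.
Every path is blocked, so U2 and U5 are d-separated given {U1, U3, U4, U7}.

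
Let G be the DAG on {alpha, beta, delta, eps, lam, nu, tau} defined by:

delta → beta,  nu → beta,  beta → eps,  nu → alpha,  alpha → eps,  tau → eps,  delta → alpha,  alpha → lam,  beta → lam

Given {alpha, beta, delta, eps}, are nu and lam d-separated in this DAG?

We examine all 6 paths between nu and lam:
  1. nu → alpha ← delta → beta → lam — alpha:collider[open]; delta:fork[blocks]; beta:chain[blocks] ⇒ blocked
  2. nu → alpha → lam — alpha:chain[blocks] ⇒ blocked
  3. nu → alpha → eps ← beta → lam — alpha:chain[blocks]; eps:collider[open]; beta:fork[blocks] ⇒ blocked
  4. nu → beta ← delta → alpha → lam — beta:collider[open]; delta:fork[blocks]; alpha:chain[blocks] ⇒ blocked
  5. nu → beta → lam — beta:chain[blocks] ⇒ blocked
  6. nu → beta → eps ← alpha → lam — beta:chain[blocks]; eps:collider[open]; alpha:fork[blocks] ⇒ blocked
Every path is blocked, so nu and lam are d-separated given {alpha, beta, delta, eps}.

Yes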